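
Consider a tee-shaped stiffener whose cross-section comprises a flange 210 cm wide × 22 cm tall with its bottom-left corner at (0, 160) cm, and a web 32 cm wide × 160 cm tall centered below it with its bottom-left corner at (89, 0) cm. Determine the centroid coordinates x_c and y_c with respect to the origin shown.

Part | A | x̄ᵢ | ȳᵢ | A·x̄ᵢ | A·ȳᵢ
web | 5120.00 | 105.00 | 80.00 | 537600.00 | 409600.00
flange | 4620.00 | 105.00 | 171.00 | 485100.00 | 790020.00
Σ | 9740.00 |  |  | 1022700.00 | 1199620.00
x_c = 1022700.00 / 9740.00 = 105.00 cm
y_c = 1199620.00 / 9740.00 = 123.16 cm

x_c = 105.00 cm, y_c = 123.16 cm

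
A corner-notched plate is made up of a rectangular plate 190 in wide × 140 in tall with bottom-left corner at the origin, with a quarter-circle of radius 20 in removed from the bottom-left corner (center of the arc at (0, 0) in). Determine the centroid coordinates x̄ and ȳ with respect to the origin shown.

Part | A | x̄ᵢ | ȳᵢ | A·x̄ᵢ | A·ȳᵢ
plate | 26600.00 | 95.00 | 70.00 | 2527000.00 | 1862000.00
removed quarter-circle | -314.16 | 8.49 | 8.49 | -2666.67 | -2666.67
Σ | 26285.84 |  |  | 2524333.33 | 1859333.33
x̄ = 2524333.33 / 26285.84 = 96.03 in
ȳ = 1859333.33 / 26285.84 = 70.74 in

x̄ = 96.03 in, ȳ = 70.74 in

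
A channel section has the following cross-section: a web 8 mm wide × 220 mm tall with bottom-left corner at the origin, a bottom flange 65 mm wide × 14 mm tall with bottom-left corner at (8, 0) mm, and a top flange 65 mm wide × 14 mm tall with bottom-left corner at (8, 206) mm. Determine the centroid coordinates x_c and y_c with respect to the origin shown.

x_c = 22.56 mm, y_c = 110.00 mm

web: A = 8 × 220 = 1760.00, centroid at (4.00, 110.00).
bottom flange: A = 65 × 14 = 910.00, centroid at (40.50, 7.00).
top flange: A = 65 × 14 = 910.00, centroid at (40.50, 213.00).
ΣA = 3580.00 mm²
ΣAx_c = (1760.00)(4.00) + (910.00)(40.50) + (910.00)(40.50) = 80750.00 mm³
ΣAy_c = (1760.00)(110.00) + (910.00)(7.00) + (910.00)(213.00) = 393800.00 mm³
x_c = 80750.00 / 3580.00 = 22.56 mm
y_c = 393800.00 / 3580.00 = 110.00 mm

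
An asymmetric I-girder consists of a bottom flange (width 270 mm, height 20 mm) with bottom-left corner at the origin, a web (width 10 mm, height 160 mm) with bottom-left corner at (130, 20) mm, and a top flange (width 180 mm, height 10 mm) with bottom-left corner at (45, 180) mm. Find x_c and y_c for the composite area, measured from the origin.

x_c = 135.00 mm, y_c = 62.16 mm

bottom flange: A = 270 × 20 = 5400.00, centroid at (135.00, 10.00).
web: A = 10 × 160 = 1600.00, centroid at (135.00, 100.00).
top flange: A = 180 × 10 = 1800.00, centroid at (135.00, 185.00).
ΣA = 8800.00 mm², ΣAx_c = 1188000.00 mm³, ΣAy_c = 547000.00 mm³.
x_c = 1188000.00/8800.00 = 135.00 mm; y_c = 547000.00/8800.00 = 62.16 mm.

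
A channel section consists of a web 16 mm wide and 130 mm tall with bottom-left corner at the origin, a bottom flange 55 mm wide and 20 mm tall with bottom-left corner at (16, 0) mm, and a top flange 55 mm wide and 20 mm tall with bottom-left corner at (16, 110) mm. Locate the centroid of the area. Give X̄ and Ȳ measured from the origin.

web: A = 16 × 130 = 2080.00, centroid at (8.00, 65.00).
bottom flange: A = 55 × 20 = 1100.00, centroid at (43.50, 10.00).
top flange: A = 55 × 20 = 1100.00, centroid at (43.50, 120.00).
ΣA = 4280.00 mm², ΣAX̄ = 112340.00 mm³, ΣAȲ = 278200.00 mm³.
X̄ = 112340.00/4280.00 = 26.25 mm; Ȳ = 278200.00/4280.00 = 65.00 mm.

X̄ = 26.25 mm, Ȳ = 65.00 mm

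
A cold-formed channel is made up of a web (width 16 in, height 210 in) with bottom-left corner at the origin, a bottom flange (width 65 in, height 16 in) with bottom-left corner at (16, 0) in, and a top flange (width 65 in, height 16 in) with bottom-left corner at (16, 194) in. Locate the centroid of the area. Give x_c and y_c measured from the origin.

web: A = 16 × 210 = 3360.00, centroid at (8.00, 105.00).
bottom flange: A = 65 × 16 = 1040.00, centroid at (48.50, 8.00).
top flange: A = 65 × 16 = 1040.00, centroid at (48.50, 202.00).
ΣA = 5440.00 in²
ΣAx_c = (3360.00)(8.00) + (1040.00)(48.50) + (1040.00)(48.50) = 127760.00 in³
ΣAy_c = (3360.00)(105.00) + (1040.00)(8.00) + (1040.00)(202.00) = 571200.00 in³
x_c = 127760.00 / 5440.00 = 23.49 in
y_c = 571200.00 / 5440.00 = 105.00 in

x_c = 23.49 in, y_c = 105.00 in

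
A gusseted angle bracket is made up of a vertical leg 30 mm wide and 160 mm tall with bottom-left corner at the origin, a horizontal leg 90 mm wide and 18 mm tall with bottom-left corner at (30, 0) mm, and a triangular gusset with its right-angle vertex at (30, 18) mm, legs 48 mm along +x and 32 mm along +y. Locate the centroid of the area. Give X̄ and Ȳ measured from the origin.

vertical leg: A = 30 × 160 = 4800.00, centroid at (15.00, 80.00).
horizontal leg: A = 90 × 18 = 1620.00, centroid at (75.00, 9.00).
gusset: A = ½·48·32 = 768.00, centroid at (46.00, 28.67).
ΣA = 7188.00 mm², ΣAX̄ = 228828.00 mm³, ΣAȲ = 420596.00 mm³.
X̄ = 228828.00/7188.00 = 31.83 mm; Ȳ = 420596.00/7188.00 = 58.51 mm.

X̄ = 31.83 mm, Ȳ = 58.51 mm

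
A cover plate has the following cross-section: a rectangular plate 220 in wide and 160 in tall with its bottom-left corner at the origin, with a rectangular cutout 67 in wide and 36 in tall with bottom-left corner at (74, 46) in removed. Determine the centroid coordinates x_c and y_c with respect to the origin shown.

x_c = 110.18 in, y_c = 81.18 in

Part | A | x̄ᵢ | ȳᵢ | A·x̄ᵢ | A·ȳᵢ
plate | 35200.00 | 110.00 | 80.00 | 3872000.00 | 2816000.00
hole | -2412.00 | 107.50 | 64.00 | -259290.00 | -154368.00
Σ | 32788.00 |  |  | 3612710.00 | 2661632.00
x_c = 3612710.00 / 32788.00 = 110.18 in
y_c = 2661632.00 / 32788.00 = 81.18 in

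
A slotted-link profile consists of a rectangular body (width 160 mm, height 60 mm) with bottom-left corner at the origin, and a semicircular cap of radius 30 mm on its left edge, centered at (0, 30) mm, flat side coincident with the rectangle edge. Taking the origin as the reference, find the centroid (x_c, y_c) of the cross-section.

rectangular body: A = 160 × 60 = 9600.00, centroid at (80.00, 30.00).
semicircular end: A = ½π·30² = 1413.72, centroid at (-12.73, 30.00).
ΣA = 11013.72 mm², ΣAx_c = 750000.00 mm³, ΣAy_c = 330411.50 mm³.
x_c = 750000.00/11013.72 = 68.10 mm; y_c = 330411.50/11013.72 = 30.00 mm.

x_c = 68.10 mm, y_c = 30.00 mm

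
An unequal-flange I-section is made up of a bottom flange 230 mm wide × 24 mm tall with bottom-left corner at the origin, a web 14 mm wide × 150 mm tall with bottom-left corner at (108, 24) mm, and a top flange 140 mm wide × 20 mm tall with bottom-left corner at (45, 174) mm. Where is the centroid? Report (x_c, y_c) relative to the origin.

x_c = 115.00 mm, y_c = 75.75 mm

bottom flange: A = 230 × 24 = 5520.00, centroid at (115.00, 12.00).
web: A = 14 × 150 = 2100.00, centroid at (115.00, 99.00).
top flange: A = 140 × 20 = 2800.00, centroid at (115.00, 184.00).
ΣA = 10420.00 mm²
ΣAx_c = (5520.00)(115.00) + (2100.00)(115.00) + (2800.00)(115.00) = 1198300.00 mm³
ΣAy_c = (5520.00)(12.00) + (2100.00)(99.00) + (2800.00)(184.00) = 789340.00 mm³
x_c = 1198300.00 / 10420.00 = 115.00 mm
y_c = 789340.00 / 10420.00 = 75.75 mm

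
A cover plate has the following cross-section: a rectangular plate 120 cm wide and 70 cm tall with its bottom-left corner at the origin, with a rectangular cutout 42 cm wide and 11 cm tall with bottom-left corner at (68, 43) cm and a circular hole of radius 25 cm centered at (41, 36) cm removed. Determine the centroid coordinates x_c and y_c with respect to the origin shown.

plate: A = 120 × 70 = 8400.00, centroid at (60.00, 35.00).
hole 1: A = −(42 × 11) = -462.00, centroid at (89.00, 48.50).
hole 2: A = −π·25² = -1963.50, centroid at (41.00, 36.00).
ΣA = 5974.50 cm²
ΣAx_c = (8400.00)(60.00) + (-462.00)(89.00) + (-1963.50)(41.00) = 382378.69 cm³
ΣAy_c = (8400.00)(35.00) + (-462.00)(48.50) + (-1963.50)(36.00) = 200907.17 cm³
x_c = 382378.69 / 5974.50 = 64.00 cm
y_c = 200907.17 / 5974.50 = 33.63 cm

x_c = 64.00 cm, y_c = 33.63 cm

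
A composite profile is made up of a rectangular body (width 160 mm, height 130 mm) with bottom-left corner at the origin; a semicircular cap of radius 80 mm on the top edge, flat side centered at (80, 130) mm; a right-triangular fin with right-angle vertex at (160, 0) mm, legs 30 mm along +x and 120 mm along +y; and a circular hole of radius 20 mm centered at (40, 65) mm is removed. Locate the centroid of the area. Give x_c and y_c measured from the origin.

x_c = 86.76 mm, y_c = 95.25 mm

Part | A | x̄ᵢ | ȳᵢ | A·x̄ᵢ | A·ȳᵢ
rectangular body | 20800.00 | 80.00 | 65.00 | 1664000.00 | 1352000.00
semicircular top | 10053.10 | 80.00 | 163.95 | 804247.72 | 1648235.88
triangular fin | 1800.00 | 170.00 | 40.00 | 306000.00 | 72000.00
hole | -1256.64 | 40.00 | 65.00 | -50265.48 | -81681.41
Σ | 31396.46 |  |  | 2723982.24 | 2990554.47
x_c = 2723982.24 / 31396.46 = 86.76 mm
y_c = 2990554.47 / 31396.46 = 95.25 mm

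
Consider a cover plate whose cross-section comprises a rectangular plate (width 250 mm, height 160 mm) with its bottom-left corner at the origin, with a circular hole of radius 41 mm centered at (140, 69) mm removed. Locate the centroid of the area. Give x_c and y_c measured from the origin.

plate: A = 250 × 160 = 40000.00, centroid at (125.00, 80.00).
hole: A = −π·41² = -5281.02, centroid at (140.00, 69.00).
ΣA = 34718.98 mm²
ΣAx_c = (40000.00)(125.00) + (-5281.02)(140.00) = 4260657.58 mm³
ΣAy_c = (40000.00)(80.00) + (-5281.02)(69.00) = 2835609.81 mm³
x_c = 4260657.58 / 34718.98 = 122.72 mm
y_c = 2835609.81 / 34718.98 = 81.67 mm

x_c = 122.72 mm, y_c = 81.67 mm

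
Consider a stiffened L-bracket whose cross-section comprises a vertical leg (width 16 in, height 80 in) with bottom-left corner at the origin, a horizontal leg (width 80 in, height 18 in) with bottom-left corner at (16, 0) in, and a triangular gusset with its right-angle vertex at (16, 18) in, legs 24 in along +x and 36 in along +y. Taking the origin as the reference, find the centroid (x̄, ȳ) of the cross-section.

vertical leg: A = 16 × 80 = 1280.00, centroid at (8.00, 40.00).
horizontal leg: A = 80 × 18 = 1440.00, centroid at (56.00, 9.00).
gusset: A = ½·24·36 = 432.00, centroid at (24.00, 30.00).
ΣA = 3152.00 in²
ΣAx̄ = (1280.00)(8.00) + (1440.00)(56.00) + (432.00)(24.00) = 101248.00 in³
ΣAȳ = (1280.00)(40.00) + (1440.00)(9.00) + (432.00)(30.00) = 77120.00 in³
x̄ = 101248.00 / 3152.00 = 32.12 in
ȳ = 77120.00 / 3152.00 = 24.47 in

x̄ = 32.12 in, ȳ = 24.47 in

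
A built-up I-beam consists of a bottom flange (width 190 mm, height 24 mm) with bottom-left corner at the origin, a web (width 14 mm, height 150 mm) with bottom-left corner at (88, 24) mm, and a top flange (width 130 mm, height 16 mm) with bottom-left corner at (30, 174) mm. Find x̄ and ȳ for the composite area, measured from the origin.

bottom flange: A = 190 × 24 = 4560.00, centroid at (95.00, 12.00).
web: A = 14 × 150 = 2100.00, centroid at (95.00, 99.00).
top flange: A = 130 × 16 = 2080.00, centroid at (95.00, 182.00).
ΣA = 8740.00 mm²
ΣAx̄ = (4560.00)(95.00) + (2100.00)(95.00) + (2080.00)(95.00) = 830300.00 mm³
ΣAȳ = (4560.00)(12.00) + (2100.00)(99.00) + (2080.00)(182.00) = 641180.00 mm³
x̄ = 830300.00 / 8740.00 = 95.00 mm
ȳ = 641180.00 / 8740.00 = 73.36 mm

x̄ = 95.00 mm, ȳ = 73.36 mm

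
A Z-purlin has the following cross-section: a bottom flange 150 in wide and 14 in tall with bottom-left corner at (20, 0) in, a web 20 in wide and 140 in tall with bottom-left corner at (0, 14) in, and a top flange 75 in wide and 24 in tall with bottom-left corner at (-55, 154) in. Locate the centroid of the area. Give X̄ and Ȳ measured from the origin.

X̄ = 29.25 in, Ȳ = 81.90 in

Part | A | x̄ᵢ | ȳᵢ | A·x̄ᵢ | A·ȳᵢ
bottom flange | 2100.00 | 95.00 | 7.00 | 199500.00 | 14700.00
web | 2800.00 | 10.00 | 84.00 | 28000.00 | 235200.00
top flange | 1800.00 | -17.50 | 166.00 | -31500.00 | 298800.00
Σ | 6700.00 |  |  | 196000.00 | 548700.00
X̄ = 196000.00 / 6700.00 = 29.25 in
Ȳ = 548700.00 / 6700.00 = 81.90 in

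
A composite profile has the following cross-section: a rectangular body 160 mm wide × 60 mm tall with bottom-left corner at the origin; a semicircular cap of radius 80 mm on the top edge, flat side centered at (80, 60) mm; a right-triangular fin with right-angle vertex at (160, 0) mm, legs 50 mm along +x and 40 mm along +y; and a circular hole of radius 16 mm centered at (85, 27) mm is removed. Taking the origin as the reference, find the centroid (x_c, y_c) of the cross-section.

rectangular body: A = 160 × 60 = 9600.00, centroid at (80.00, 30.00).
semicircular top: A = ½π·80² = 10053.10, centroid at (80.00, 93.95).
triangular fin: A = ½·50·40 = 1000.00, centroid at (176.67, 13.33).
hole: A = −π·16² = -804.25, centroid at (85.00, 27.00).
ΣA = 19848.85 mm²
ΣAx_c = (9600.00)(80.00) + (10053.10)(80.00) + (1000.00)(176.67) + (-804.25)(85.00) = 1680553.33 mm³
ΣAy_c = (9600.00)(30.00) + (10053.10)(93.95) + (1000.00)(13.33) + (-804.25)(27.00) = 1224137.77 mm³
x_c = 1680553.33 / 19848.85 = 84.67 mm
y_c = 1224137.77 / 19848.85 = 61.67 mm

x_c = 84.67 mm, y_c = 61.67 mm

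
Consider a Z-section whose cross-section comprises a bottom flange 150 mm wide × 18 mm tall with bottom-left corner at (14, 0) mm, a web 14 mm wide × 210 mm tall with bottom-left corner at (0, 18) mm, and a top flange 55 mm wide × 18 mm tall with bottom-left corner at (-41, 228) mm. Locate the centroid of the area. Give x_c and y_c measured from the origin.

x_c = 37.33 mm, y_c = 93.60 mm

bottom flange: A = 150 × 18 = 2700.00, centroid at (89.00, 9.00).
web: A = 14 × 210 = 2940.00, centroid at (7.00, 123.00).
top flange: A = 55 × 18 = 990.00, centroid at (-13.50, 237.00).
ΣA = 6630.00 mm², ΣAx_c = 247515.00 mm³, ΣAy_c = 620550.00 mm³.
x_c = 247515.00/6630.00 = 37.33 mm; y_c = 620550.00/6630.00 = 93.60 mm.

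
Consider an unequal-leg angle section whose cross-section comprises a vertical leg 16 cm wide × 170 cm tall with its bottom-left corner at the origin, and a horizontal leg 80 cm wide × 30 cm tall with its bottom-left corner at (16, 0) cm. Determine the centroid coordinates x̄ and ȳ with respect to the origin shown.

Part | A | x̄ᵢ | ȳᵢ | A·x̄ᵢ | A·ȳᵢ
vertical leg | 2720.00 | 8.00 | 85.00 | 21760.00 | 231200.00
horizontal leg | 2400.00 | 56.00 | 15.00 | 134400.00 | 36000.00
Σ | 5120.00 |  |  | 156160.00 | 267200.00
x̄ = 156160.00 / 5120.00 = 30.50 cm
ȳ = 267200.00 / 5120.00 = 52.19 cm

x̄ = 30.50 cm, ȳ = 52.19 cm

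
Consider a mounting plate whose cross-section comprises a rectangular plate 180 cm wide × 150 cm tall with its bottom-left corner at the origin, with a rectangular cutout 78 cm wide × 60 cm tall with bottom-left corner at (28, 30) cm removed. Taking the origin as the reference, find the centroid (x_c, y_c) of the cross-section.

x_c = 94.82 cm, y_c = 78.15 cm

plate: A = 180 × 150 = 27000.00, centroid at (90.00, 75.00).
hole: A = −(78 × 60) = -4680.00, centroid at (67.00, 60.00).
ΣA = 22320.00 cm², ΣAx_c = 2116440.00 cm³, ΣAy_c = 1744200.00 cm³.
x_c = 2116440.00/22320.00 = 94.82 cm; y_c = 1744200.00/22320.00 = 78.15 cm.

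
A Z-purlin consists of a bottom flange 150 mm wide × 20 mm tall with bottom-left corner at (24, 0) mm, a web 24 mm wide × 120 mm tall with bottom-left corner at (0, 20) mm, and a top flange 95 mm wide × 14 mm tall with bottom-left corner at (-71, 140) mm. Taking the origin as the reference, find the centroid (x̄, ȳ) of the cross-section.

x̄ = 41.65 mm, ȳ = 63.23 mm

bottom flange: A = 150 × 20 = 3000.00, centroid at (99.00, 10.00).
web: A = 24 × 120 = 2880.00, centroid at (12.00, 80.00).
top flange: A = 95 × 14 = 1330.00, centroid at (-23.50, 147.00).
ΣA = 7210.00 mm²
ΣAx̄ = (3000.00)(99.00) + (2880.00)(12.00) + (1330.00)(-23.50) = 300305.00 mm³
ΣAȳ = (3000.00)(10.00) + (2880.00)(80.00) + (1330.00)(147.00) = 455910.00 mm³
x̄ = 300305.00 / 7210.00 = 41.65 mm
ȳ = 455910.00 / 7210.00 = 63.23 mm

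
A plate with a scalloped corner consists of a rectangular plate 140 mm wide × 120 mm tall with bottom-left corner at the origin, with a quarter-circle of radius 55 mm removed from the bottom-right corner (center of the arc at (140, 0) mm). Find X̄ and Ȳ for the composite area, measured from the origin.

plate: A = 140 × 120 = 16800.00, centroid at (70.00, 60.00).
removed quarter-circle: A = −¼π·55² = -2375.83, centroid at (116.66, 23.34).
ΣA = 14424.17 mm²
ΣAX̄ = (16800.00)(70.00) + (-2375.83)(116.66) = 898842.21 mm³
ΣAȲ = (16800.00)(60.00) + (-2375.83)(23.34) = 952541.67 mm³
X̄ = 898842.21 / 14424.17 = 62.32 mm
Ȳ = 952541.67 / 14424.17 = 66.04 mm

X̄ = 62.32 mm, Ȳ = 66.04 mm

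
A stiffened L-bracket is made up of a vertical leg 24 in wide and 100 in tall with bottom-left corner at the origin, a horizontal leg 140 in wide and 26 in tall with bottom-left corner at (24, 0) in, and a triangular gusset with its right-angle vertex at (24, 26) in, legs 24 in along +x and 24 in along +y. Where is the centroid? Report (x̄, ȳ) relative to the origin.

x̄ = 60.08 in, ȳ = 27.99 in

vertical leg: A = 24 × 100 = 2400.00, centroid at (12.00, 50.00).
horizontal leg: A = 140 × 26 = 3640.00, centroid at (94.00, 13.00).
gusset: A = ½·24·24 = 288.00, centroid at (32.00, 34.00).
ΣA = 6328.00 in²
ΣAx̄ = (2400.00)(12.00) + (3640.00)(94.00) + (288.00)(32.00) = 380176.00 in³
ΣAȳ = (2400.00)(50.00) + (3640.00)(13.00) + (288.00)(34.00) = 177112.00 in³
x̄ = 380176.00 / 6328.00 = 60.08 in
ȳ = 177112.00 / 6328.00 = 27.99 in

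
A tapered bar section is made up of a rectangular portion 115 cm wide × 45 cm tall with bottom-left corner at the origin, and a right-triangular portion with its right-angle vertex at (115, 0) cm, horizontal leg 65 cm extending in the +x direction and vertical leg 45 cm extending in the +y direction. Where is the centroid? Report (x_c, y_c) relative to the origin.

x_c = 74.94 cm, y_c = 20.85 cm

rectangular portion: A = 115 × 45 = 5175.00, centroid at (57.50, 22.50).
triangular portion: A = ½·65·45 = 1462.50, centroid at (136.67, 15.00).
ΣA = 6637.50 cm²
ΣAx_c = (5175.00)(57.50) + (1462.50)(136.67) = 497437.50 cm³
ΣAy_c = (5175.00)(22.50) + (1462.50)(15.00) = 138375.00 cm³
x_c = 497437.50 / 6637.50 = 74.94 cm
y_c = 138375.00 / 6637.50 = 20.85 cm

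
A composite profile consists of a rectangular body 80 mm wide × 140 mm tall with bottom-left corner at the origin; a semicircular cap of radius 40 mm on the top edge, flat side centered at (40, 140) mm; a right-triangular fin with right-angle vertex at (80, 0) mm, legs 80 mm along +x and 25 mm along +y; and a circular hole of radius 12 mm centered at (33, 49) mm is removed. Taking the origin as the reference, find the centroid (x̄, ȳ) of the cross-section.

x̄ = 44.90 mm, ȳ = 81.67 mm

rectangular body: A = 80 × 140 = 11200.00, centroid at (40.00, 70.00).
semicircular top: A = ½π·40² = 2513.27, centroid at (40.00, 156.98).
triangular fin: A = ½·80·25 = 1000.00, centroid at (106.67, 8.33).
hole: A = −π·12² = -452.39, centroid at (33.00, 49.00).
ΣA = 14260.88 mm², ΣAx̄ = 640268.78 mm³, ΣAȳ = 1164691.30 mm³.
x̄ = 640268.78/14260.88 = 44.90 mm; ȳ = 1164691.30/14260.88 = 81.67 mm.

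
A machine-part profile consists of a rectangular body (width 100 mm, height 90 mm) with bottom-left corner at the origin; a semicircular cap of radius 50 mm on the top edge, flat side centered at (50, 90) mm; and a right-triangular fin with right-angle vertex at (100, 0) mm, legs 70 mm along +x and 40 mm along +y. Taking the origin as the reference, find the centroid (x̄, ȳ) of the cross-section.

rectangular body: A = 100 × 90 = 9000.00, centroid at (50.00, 45.00).
semicircular top: A = ½π·50² = 3926.99, centroid at (50.00, 111.22).
triangular fin: A = ½·70·40 = 1400.00, centroid at (123.33, 13.33).
ΣA = 14326.99 mm²
ΣAx̄ = (9000.00)(50.00) + (3926.99)(50.00) + (1400.00)(123.33) = 819016.21 mm³
ΣAȳ = (9000.00)(45.00) + (3926.99)(111.22) + (1400.00)(13.33) = 860429.17 mm³
x̄ = 819016.21 / 14326.99 = 57.17 mm
ȳ = 860429.17 / 14326.99 = 60.06 mm

x̄ = 57.17 mm, ȳ = 60.06 mm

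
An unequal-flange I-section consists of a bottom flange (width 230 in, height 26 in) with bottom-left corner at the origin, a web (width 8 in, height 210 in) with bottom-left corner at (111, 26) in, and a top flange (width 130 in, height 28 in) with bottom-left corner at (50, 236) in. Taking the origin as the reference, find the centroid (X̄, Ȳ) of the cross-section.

bottom flange: A = 230 × 26 = 5980.00, centroid at (115.00, 13.00).
web: A = 8 × 210 = 1680.00, centroid at (115.00, 131.00).
top flange: A = 130 × 28 = 3640.00, centroid at (115.00, 250.00).
ΣA = 11300.00 in², ΣAX̄ = 1299500.00 in³, ΣAȲ = 1207820.00 in³.
X̄ = 1299500.00/11300.00 = 115.00 in; Ȳ = 1207820.00/11300.00 = 106.89 in.

X̄ = 115.00 in, Ȳ = 106.89 in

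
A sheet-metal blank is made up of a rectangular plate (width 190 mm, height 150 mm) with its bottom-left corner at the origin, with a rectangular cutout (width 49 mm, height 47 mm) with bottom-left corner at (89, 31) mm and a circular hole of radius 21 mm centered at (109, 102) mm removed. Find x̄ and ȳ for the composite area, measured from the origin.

x̄ = 92.50 mm, ȳ = 75.40 mm

plate: A = 190 × 150 = 28500.00, centroid at (95.00, 75.00).
hole 1: A = −(49 × 47) = -2303.00, centroid at (113.50, 54.50).
hole 2: A = −π·21² = -1385.44, centroid at (109.00, 102.00).
ΣA = 24811.56 mm²
ΣAx̄ = (28500.00)(95.00) + (-2303.00)(113.50) + (-1385.44)(109.00) = 2295096.28 mm³
ΣAȳ = (28500.00)(75.00) + (-2303.00)(54.50) + (-1385.44)(102.00) = 1870671.38 mm³
x̄ = 2295096.28 / 24811.56 = 92.50 mm
ȳ = 1870671.38 / 24811.56 = 75.40 mm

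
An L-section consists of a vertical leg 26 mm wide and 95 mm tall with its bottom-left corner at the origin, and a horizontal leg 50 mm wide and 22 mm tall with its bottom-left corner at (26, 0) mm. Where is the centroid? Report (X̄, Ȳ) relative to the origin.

vertical leg: A = 26 × 95 = 2470.00, centroid at (13.00, 47.50).
horizontal leg: A = 50 × 22 = 1100.00, centroid at (51.00, 11.00).
ΣA = 3570.00 mm²
ΣAX̄ = (2470.00)(13.00) + (1100.00)(51.00) = 88210.00 mm³
ΣAȲ = (2470.00)(47.50) + (1100.00)(11.00) = 129425.00 mm³
X̄ = 88210.00 / 3570.00 = 24.71 mm
Ȳ = 129425.00 / 3570.00 = 36.25 mm

X̄ = 24.71 mm, Ȳ = 36.25 mm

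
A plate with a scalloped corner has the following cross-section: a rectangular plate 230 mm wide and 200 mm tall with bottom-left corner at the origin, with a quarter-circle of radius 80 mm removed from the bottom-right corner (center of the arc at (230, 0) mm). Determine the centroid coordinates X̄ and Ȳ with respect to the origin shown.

X̄ = 105.06 mm, Ȳ = 108.10 mm

plate: A = 230 × 200 = 46000.00, centroid at (115.00, 100.00).
removed quarter-circle: A = −¼π·80² = -5026.55, centroid at (196.05, 33.95).
ΣA = 40973.45 mm², ΣAX̄ = 4304560.57 mm³, ΣAȲ = 4429333.33 mm³.
X̄ = 4304560.57/40973.45 = 105.06 mm; Ȳ = 4429333.33/40973.45 = 108.10 mm.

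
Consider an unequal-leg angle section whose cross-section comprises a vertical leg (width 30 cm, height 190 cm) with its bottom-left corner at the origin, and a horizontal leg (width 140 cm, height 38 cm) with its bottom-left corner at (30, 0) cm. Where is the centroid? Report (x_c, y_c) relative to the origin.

Part | A | x̄ᵢ | ȳᵢ | A·x̄ᵢ | A·ȳᵢ
vertical leg | 5700.00 | 15.00 | 95.00 | 85500.00 | 541500.00
horizontal leg | 5320.00 | 100.00 | 19.00 | 532000.00 | 101080.00
Σ | 11020.00 |  |  | 617500.00 | 642580.00
x_c = 617500.00 / 11020.00 = 56.03 cm
y_c = 642580.00 / 11020.00 = 58.31 cm

x_c = 56.03 cm, y_c = 58.31 cm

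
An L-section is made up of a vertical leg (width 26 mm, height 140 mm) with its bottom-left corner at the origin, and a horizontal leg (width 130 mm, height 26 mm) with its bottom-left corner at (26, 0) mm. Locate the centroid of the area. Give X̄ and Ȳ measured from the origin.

X̄ = 50.56 mm, Ȳ = 42.56 mm

vertical leg: A = 26 × 140 = 3640.00, centroid at (13.00, 70.00).
horizontal leg: A = 130 × 26 = 3380.00, centroid at (91.00, 13.00).
ΣA = 7020.00 mm², ΣAX̄ = 354900.00 mm³, ΣAȲ = 298740.00 mm³.
X̄ = 354900.00/7020.00 = 50.56 mm; Ȳ = 298740.00/7020.00 = 42.56 mm.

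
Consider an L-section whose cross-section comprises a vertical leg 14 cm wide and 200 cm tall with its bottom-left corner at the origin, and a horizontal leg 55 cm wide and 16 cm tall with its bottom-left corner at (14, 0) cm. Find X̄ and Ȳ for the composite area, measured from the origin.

Part | A | x̄ᵢ | ȳᵢ | A·x̄ᵢ | A·ȳᵢ
vertical leg | 2800.00 | 7.00 | 100.00 | 19600.00 | 280000.00
horizontal leg | 880.00 | 41.50 | 8.00 | 36520.00 | 7040.00
Σ | 3680.00 |  |  | 56120.00 | 287040.00
X̄ = 56120.00 / 3680.00 = 15.25 cm
Ȳ = 287040.00 / 3680.00 = 78.00 cm

X̄ = 15.25 cm, Ȳ = 78.00 cm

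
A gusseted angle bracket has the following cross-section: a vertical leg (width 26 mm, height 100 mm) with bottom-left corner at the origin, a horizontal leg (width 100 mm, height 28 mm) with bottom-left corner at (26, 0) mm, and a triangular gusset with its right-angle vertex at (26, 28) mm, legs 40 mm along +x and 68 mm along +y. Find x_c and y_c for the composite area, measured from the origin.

x_c = 44.39 mm, y_c = 35.22 mm

Part | A | x̄ᵢ | ȳᵢ | A·x̄ᵢ | A·ȳᵢ
vertical leg | 2600.00 | 13.00 | 50.00 | 33800.00 | 130000.00
horizontal leg | 2800.00 | 76.00 | 14.00 | 212800.00 | 39200.00
gusset | 1360.00 | 39.33 | 50.67 | 53493.33 | 68906.67
Σ | 6760.00 |  |  | 300093.33 | 238106.67
x_c = 300093.33 / 6760.00 = 44.39 mm
y_c = 238106.67 / 6760.00 = 35.22 mm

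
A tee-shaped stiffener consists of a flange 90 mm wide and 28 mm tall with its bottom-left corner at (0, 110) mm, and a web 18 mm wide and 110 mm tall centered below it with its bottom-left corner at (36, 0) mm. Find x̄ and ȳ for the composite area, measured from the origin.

x̄ = 45.00 mm, ȳ = 93.64 mm

web: A = 18 × 110 = 1980.00, centroid at (45.00, 55.00).
flange: A = 90 × 28 = 2520.00, centroid at (45.00, 124.00).
ΣA = 4500.00 mm²
ΣAx̄ = (1980.00)(45.00) + (2520.00)(45.00) = 202500.00 mm³
ΣAȳ = (1980.00)(55.00) + (2520.00)(124.00) = 421380.00 mm³
x̄ = 202500.00 / 4500.00 = 45.00 mm
ȳ = 421380.00 / 4500.00 = 93.64 mm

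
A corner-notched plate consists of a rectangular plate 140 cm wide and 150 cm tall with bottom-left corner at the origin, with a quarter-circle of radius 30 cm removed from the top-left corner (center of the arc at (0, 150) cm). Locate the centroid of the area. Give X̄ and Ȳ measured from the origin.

plate: A = 140 × 150 = 21000.00, centroid at (70.00, 75.00).
removed quarter-circle: A = −¼π·30² = -706.86, centroid at (12.73, 137.27).
ΣA = 20293.14 cm²
ΣAX̄ = (21000.00)(70.00) + (-706.86)(12.73) = 1461000.00 cm³
ΣAȲ = (21000.00)(75.00) + (-706.86)(137.27) = 1477971.25 cm³
X̄ = 1461000.00 / 20293.14 = 71.99 cm
Ȳ = 1477971.25 / 20293.14 = 72.83 cm

X̄ = 71.99 cm, Ȳ = 72.83 cm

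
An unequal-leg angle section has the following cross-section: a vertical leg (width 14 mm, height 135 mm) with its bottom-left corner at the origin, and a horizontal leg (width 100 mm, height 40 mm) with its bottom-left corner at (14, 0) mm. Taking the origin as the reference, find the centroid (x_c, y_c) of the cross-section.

x_c = 45.71 mm, y_c = 35.24 mm

Part | A | x̄ᵢ | ȳᵢ | A·x̄ᵢ | A·ȳᵢ
vertical leg | 1890.00 | 7.00 | 67.50 | 13230.00 | 127575.00
horizontal leg | 4000.00 | 64.00 | 20.00 | 256000.00 | 80000.00
Σ | 5890.00 |  |  | 269230.00 | 207575.00
x_c = 269230.00 / 5890.00 = 45.71 mm
y_c = 207575.00 / 5890.00 = 35.24 mm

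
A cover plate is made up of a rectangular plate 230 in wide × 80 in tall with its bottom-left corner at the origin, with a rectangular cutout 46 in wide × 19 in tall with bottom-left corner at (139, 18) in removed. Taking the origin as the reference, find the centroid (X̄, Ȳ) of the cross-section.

X̄ = 112.66 in, Ȳ = 40.62 in

plate: A = 230 × 80 = 18400.00, centroid at (115.00, 40.00).
hole: A = −(46 × 19) = -874.00, centroid at (162.00, 27.50).
ΣA = 17526.00 in²
ΣAX̄ = (18400.00)(115.00) + (-874.00)(162.00) = 1974412.00 in³
ΣAȲ = (18400.00)(40.00) + (-874.00)(27.50) = 711965.00 in³
X̄ = 1974412.00 / 17526.00 = 112.66 in
Ȳ = 711965.00 / 17526.00 = 40.62 in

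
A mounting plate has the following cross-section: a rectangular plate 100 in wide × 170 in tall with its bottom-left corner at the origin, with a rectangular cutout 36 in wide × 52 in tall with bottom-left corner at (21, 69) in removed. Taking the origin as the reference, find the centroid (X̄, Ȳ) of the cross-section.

X̄ = 51.36 in, Ȳ = 83.76 in

plate: A = 100 × 170 = 17000.00, centroid at (50.00, 85.00).
hole: A = −(36 × 52) = -1872.00, centroid at (39.00, 95.00).
ΣA = 15128.00 in²
ΣAX̄ = (17000.00)(50.00) + (-1872.00)(39.00) = 776992.00 in³
ΣAȲ = (17000.00)(85.00) + (-1872.00)(95.00) = 1267160.00 in³
X̄ = 776992.00 / 15128.00 = 51.36 in
Ȳ = 1267160.00 / 15128.00 = 83.76 in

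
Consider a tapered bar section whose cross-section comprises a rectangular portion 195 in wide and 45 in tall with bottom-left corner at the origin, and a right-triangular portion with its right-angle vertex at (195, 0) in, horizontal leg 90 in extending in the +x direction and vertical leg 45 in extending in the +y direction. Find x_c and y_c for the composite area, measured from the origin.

x_c = 121.41 in, y_c = 21.09 in

rectangular portion: A = 195 × 45 = 8775.00, centroid at (97.50, 22.50).
triangular portion: A = ½·90·45 = 2025.00, centroid at (225.00, 15.00).
ΣA = 10800.00 in², ΣAx_c = 1311187.50 in³, ΣAy_c = 227812.50 in³.
x_c = 1311187.50/10800.00 = 121.41 in; y_c = 227812.50/10800.00 = 21.09 in.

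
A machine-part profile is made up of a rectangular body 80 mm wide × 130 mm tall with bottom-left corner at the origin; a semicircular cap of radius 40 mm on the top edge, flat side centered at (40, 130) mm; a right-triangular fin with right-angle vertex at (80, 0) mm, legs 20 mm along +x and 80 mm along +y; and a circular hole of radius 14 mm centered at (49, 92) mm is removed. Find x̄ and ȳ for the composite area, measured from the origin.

x̄ = 42.43 mm, ȳ = 77.12 mm

rectangular body: A = 80 × 130 = 10400.00, centroid at (40.00, 65.00).
semicircular top: A = ½π·40² = 2513.27, centroid at (40.00, 146.98).
triangular fin: A = ½·20·80 = 800.00, centroid at (86.67, 26.67).
hole: A = −π·14² = -615.75, centroid at (49.00, 92.00).
ΣA = 13097.52 mm²
ΣAx̄ = (10400.00)(40.00) + (2513.27)(40.00) + (800.00)(86.67) + (-615.75)(49.00) = 555692.44 mm³
ΣAȳ = (10400.00)(65.00) + (2513.27)(146.98) + (800.00)(26.67) + (-615.75)(92.00) = 1010076.44 mm³
x̄ = 555692.44 / 13097.52 = 42.43 mm
ȳ = 1010076.44 / 13097.52 = 77.12 mm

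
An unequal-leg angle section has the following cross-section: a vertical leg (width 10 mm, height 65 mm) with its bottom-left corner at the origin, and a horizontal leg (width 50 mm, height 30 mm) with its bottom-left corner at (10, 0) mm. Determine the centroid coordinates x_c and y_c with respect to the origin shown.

x_c = 25.93 mm, y_c = 20.29 mm

vertical leg: A = 10 × 65 = 650.00, centroid at (5.00, 32.50).
horizontal leg: A = 50 × 30 = 1500.00, centroid at (35.00, 15.00).
ΣA = 2150.00 mm²
ΣAx_c = (650.00)(5.00) + (1500.00)(35.00) = 55750.00 mm³
ΣAy_c = (650.00)(32.50) + (1500.00)(15.00) = 43625.00 mm³
x_c = 55750.00 / 2150.00 = 25.93 mm
y_c = 43625.00 / 2150.00 = 20.29 mm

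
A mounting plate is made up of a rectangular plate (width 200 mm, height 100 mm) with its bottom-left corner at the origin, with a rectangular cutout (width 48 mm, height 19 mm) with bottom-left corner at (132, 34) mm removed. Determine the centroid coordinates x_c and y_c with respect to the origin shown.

plate: A = 200 × 100 = 20000.00, centroid at (100.00, 50.00).
hole: A = −(48 × 19) = -912.00, centroid at (156.00, 43.50).
ΣA = 19088.00 mm², ΣAx_c = 1857728.00 mm³, ΣAy_c = 960328.00 mm³.
x_c = 1857728.00/19088.00 = 97.32 mm; y_c = 960328.00/19088.00 = 50.31 mm.

x_c = 97.32 mm, y_c = 50.31 mm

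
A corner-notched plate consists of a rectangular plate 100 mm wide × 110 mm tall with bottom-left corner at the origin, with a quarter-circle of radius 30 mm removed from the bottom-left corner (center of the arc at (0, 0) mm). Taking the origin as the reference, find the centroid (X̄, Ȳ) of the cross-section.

plate: A = 100 × 110 = 11000.00, centroid at (50.00, 55.00).
removed quarter-circle: A = −¼π·30² = -706.86, centroid at (12.73, 12.73).
ΣA = 10293.14 mm²
ΣAX̄ = (11000.00)(50.00) + (-706.86)(12.73) = 541000.00 mm³
ΣAȲ = (11000.00)(55.00) + (-706.86)(12.73) = 596000.00 mm³
X̄ = 541000.00 / 10293.14 = 52.56 mm
Ȳ = 596000.00 / 10293.14 = 57.90 mm

X̄ = 52.56 mm, Ȳ = 57.90 mm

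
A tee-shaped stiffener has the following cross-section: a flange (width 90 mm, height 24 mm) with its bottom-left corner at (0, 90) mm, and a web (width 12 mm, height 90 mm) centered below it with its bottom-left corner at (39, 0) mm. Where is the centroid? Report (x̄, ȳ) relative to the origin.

x̄ = 45.00 mm, ȳ = 83.00 mm

web: A = 12 × 90 = 1080.00, centroid at (45.00, 45.00).
flange: A = 90 × 24 = 2160.00, centroid at (45.00, 102.00).
ΣA = 3240.00 mm², ΣAx̄ = 145800.00 mm³, ΣAȳ = 268920.00 mm³.
x̄ = 145800.00/3240.00 = 45.00 mm; ȳ = 268920.00/3240.00 = 83.00 mm.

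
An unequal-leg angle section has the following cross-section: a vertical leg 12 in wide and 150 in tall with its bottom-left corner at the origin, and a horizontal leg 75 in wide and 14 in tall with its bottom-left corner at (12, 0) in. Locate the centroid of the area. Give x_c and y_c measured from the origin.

x_c = 22.03 in, y_c = 49.95 in

Part | A | x̄ᵢ | ȳᵢ | A·x̄ᵢ | A·ȳᵢ
vertical leg | 1800.00 | 6.00 | 75.00 | 10800.00 | 135000.00
horizontal leg | 1050.00 | 49.50 | 7.00 | 51975.00 | 7350.00
Σ | 2850.00 |  |  | 62775.00 | 142350.00
x_c = 62775.00 / 2850.00 = 22.03 in
y_c = 142350.00 / 2850.00 = 49.95 in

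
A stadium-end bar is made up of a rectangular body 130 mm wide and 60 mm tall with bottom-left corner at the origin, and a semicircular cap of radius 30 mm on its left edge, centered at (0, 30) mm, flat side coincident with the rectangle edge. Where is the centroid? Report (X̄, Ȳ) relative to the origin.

rectangular body: A = 130 × 60 = 7800.00, centroid at (65.00, 30.00).
semicircular end: A = ½π·30² = 1413.72, centroid at (-12.73, 30.00).
ΣA = 9213.72 mm²
ΣAX̄ = (7800.00)(65.00) + (1413.72)(-12.73) = 489000.00 mm³
ΣAȲ = (7800.00)(30.00) + (1413.72)(30.00) = 276411.50 mm³
X̄ = 489000.00 / 9213.72 = 53.07 mm
Ȳ = 276411.50 / 9213.72 = 30.00 mm

X̄ = 53.07 mm, Ȳ = 30.00 mm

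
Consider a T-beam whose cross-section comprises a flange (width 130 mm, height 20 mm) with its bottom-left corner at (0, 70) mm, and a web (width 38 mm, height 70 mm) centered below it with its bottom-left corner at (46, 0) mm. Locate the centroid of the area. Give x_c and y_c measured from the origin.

x_c = 65.00 mm, y_c = 57.24 mm

web: A = 38 × 70 = 2660.00, centroid at (65.00, 35.00).
flange: A = 130 × 20 = 2600.00, centroid at (65.00, 80.00).
ΣA = 5260.00 mm², ΣAx_c = 341900.00 mm³, ΣAy_c = 301100.00 mm³.
x_c = 341900.00/5260.00 = 65.00 mm; y_c = 301100.00/5260.00 = 57.24 mm.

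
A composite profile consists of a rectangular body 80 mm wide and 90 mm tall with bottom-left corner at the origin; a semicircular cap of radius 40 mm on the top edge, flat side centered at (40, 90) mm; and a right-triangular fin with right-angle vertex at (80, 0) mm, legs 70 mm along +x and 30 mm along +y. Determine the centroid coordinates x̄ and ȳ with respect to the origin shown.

x̄ = 46.18 mm, ȳ = 56.06 mm

Part | A | x̄ᵢ | ȳᵢ | A·x̄ᵢ | A·ȳᵢ
rectangular body | 7200.00 | 40.00 | 45.00 | 288000.00 | 324000.00
semicircular top | 2513.27 | 40.00 | 106.98 | 100530.96 | 268861.34
triangular fin | 1050.00 | 103.33 | 10.00 | 108500.00 | 10500.00
Σ | 10763.27 |  |  | 497030.96 | 603361.34
x̄ = 497030.96 / 10763.27 = 46.18 mm
ȳ = 603361.34 / 10763.27 = 56.06 mm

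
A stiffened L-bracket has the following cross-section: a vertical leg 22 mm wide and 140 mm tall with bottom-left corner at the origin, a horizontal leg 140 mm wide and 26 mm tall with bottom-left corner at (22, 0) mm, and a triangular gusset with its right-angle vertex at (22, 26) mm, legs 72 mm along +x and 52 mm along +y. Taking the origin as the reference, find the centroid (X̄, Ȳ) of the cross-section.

X̄ = 52.94 mm, Ȳ = 40.04 mm

vertical leg: A = 22 × 140 = 3080.00, centroid at (11.00, 70.00).
horizontal leg: A = 140 × 26 = 3640.00, centroid at (92.00, 13.00).
gusset: A = ½·72·52 = 1872.00, centroid at (46.00, 43.33).
ΣA = 8592.00 mm²
ΣAX̄ = (3080.00)(11.00) + (3640.00)(92.00) + (1872.00)(46.00) = 454872.00 mm³
ΣAȲ = (3080.00)(70.00) + (3640.00)(13.00) + (1872.00)(43.33) = 344040.00 mm³
X̄ = 454872.00 / 8592.00 = 52.94 mm
Ȳ = 344040.00 / 8592.00 = 40.04 mm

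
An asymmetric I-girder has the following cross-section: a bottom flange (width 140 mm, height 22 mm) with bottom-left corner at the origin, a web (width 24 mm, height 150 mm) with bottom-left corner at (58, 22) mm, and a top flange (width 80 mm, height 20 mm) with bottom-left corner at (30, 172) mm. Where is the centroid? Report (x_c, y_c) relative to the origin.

Part | A | x̄ᵢ | ȳᵢ | A·x̄ᵢ | A·ȳᵢ
bottom flange | 3080.00 | 70.00 | 11.00 | 215600.00 | 33880.00
web | 3600.00 | 70.00 | 97.00 | 252000.00 | 349200.00
top flange | 1600.00 | 70.00 | 182.00 | 112000.00 | 291200.00
Σ | 8280.00 |  |  | 579600.00 | 674280.00
x_c = 579600.00 / 8280.00 = 70.00 mm
y_c = 674280.00 / 8280.00 = 81.43 mm

x_c = 70.00 mm, y_c = 81.43 mm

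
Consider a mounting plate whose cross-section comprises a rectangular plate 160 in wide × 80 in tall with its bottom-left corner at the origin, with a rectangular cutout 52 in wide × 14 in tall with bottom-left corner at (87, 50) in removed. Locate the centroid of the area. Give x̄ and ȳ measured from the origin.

plate: A = 160 × 80 = 12800.00, centroid at (80.00, 40.00).
hole: A = −(52 × 14) = -728.00, centroid at (113.00, 57.00).
ΣA = 12072.00 in²
ΣAx̄ = (12800.00)(80.00) + (-728.00)(113.00) = 941736.00 in³
ΣAȳ = (12800.00)(40.00) + (-728.00)(57.00) = 470504.00 in³
x̄ = 941736.00 / 12072.00 = 78.01 in
ȳ = 470504.00 / 12072.00 = 38.97 in

x̄ = 78.01 in, ȳ = 38.97 in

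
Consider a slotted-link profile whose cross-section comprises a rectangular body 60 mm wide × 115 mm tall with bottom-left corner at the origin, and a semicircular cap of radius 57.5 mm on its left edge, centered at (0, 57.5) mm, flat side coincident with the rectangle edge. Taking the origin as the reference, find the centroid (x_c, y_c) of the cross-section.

x_c = 6.64 mm, y_c = 57.50 mm

rectangular body: A = 60 × 115 = 6900.00, centroid at (30.00, 57.50).
semicircular end: A = ½π·57.5² = 5193.45, centroid at (-24.40, 57.50).
ΣA = 12093.45 mm²
ΣAx_c = (6900.00)(30.00) + (5193.45)(-24.40) = 80260.42 mm³
ΣAy_c = (6900.00)(57.50) + (5193.45)(57.50) = 695373.11 mm³
x_c = 80260.42 / 12093.45 = 6.64 mm
y_c = 695373.11 / 12093.45 = 57.50 mm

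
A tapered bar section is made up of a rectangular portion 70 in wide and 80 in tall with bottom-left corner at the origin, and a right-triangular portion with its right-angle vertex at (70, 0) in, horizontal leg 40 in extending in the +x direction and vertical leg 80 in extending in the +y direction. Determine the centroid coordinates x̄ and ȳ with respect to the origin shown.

x̄ = 45.74 in, ȳ = 37.04 in

rectangular portion: A = 70 × 80 = 5600.00, centroid at (35.00, 40.00).
triangular portion: A = ½·40·80 = 1600.00, centroid at (83.33, 26.67).
ΣA = 7200.00 in²
ΣAx̄ = (5600.00)(35.00) + (1600.00)(83.33) = 329333.33 in³
ΣAȳ = (5600.00)(40.00) + (1600.00)(26.67) = 266666.67 in³
x̄ = 329333.33 / 7200.00 = 45.74 in
ȳ = 266666.67 / 7200.00 = 37.04 in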